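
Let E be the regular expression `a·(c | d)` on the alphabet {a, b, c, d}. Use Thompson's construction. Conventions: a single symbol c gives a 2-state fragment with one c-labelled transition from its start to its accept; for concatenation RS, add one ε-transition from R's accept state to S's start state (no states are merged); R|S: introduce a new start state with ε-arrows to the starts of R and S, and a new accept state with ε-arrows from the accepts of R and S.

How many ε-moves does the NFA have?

5

Recursing over subexpressions:
Each of the 3 symbol leaves contributes 0 ε-transitions.
  c | d : 4 ε-transitions
  a·(c | d) : 5 ε-transitions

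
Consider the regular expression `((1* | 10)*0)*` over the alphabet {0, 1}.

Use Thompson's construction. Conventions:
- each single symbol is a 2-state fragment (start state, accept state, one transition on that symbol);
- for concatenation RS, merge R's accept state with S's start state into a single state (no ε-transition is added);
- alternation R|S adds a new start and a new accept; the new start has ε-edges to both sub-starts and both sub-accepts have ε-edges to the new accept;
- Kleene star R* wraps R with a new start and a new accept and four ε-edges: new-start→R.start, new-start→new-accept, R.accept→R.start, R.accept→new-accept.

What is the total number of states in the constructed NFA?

14

Recursing over subexpressions:
Each of the 4 symbol leaves contributes a 2-state fragment.
  1* : 4 states
  10 : 3 states
  1* | 10 : 9 states
  (1* | 10)* : 11 states
  (1* | 10)*0 : 12 states
  ((1* | 10)*0)* : 14 states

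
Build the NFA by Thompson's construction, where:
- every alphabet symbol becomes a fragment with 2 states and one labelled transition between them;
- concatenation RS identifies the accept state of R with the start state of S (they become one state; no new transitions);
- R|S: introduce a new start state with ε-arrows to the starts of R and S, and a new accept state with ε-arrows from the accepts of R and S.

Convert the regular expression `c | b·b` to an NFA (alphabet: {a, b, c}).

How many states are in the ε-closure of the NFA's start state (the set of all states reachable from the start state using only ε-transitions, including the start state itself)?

3

Work bottom-up. For each fragment F, track |ε-closure(F.start)| and whether F's accept lies in that closure (i.e. whether F accepts ε). A single-symbol fragment has closure size 1 and does not accept ε.
  b·b : |closure| equals the left operand's closure size = 1 (its accept is not ε-reachable, so the closure stops there)
  c | b·b : new start ε-reaches every alternative's start; none of them accept ε, so the new accept is not reached: |closure| = 1 + 1 + 1 = 3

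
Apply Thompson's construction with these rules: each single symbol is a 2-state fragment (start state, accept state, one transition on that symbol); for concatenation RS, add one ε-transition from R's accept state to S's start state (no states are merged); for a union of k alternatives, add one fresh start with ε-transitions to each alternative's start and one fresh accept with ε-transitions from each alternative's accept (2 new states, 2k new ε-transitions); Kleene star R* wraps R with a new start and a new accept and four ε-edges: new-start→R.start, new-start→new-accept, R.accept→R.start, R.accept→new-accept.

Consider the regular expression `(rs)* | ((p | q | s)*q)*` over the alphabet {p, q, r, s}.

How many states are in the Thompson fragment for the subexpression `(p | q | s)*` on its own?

Fragment for `(p | q | s)*`:
Each of the 3 symbol leaves contributes a 2-state fragment.
  p | q | s : 8 states
  (p | q | s)* : 10 states

10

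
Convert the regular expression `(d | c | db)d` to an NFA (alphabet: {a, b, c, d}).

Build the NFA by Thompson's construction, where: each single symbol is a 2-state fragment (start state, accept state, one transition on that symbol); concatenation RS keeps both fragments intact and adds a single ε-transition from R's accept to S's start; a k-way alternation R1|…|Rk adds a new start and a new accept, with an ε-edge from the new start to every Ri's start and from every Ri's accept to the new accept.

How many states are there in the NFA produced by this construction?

12

Building bottom-up:
Each of the 5 symbol leaves contributes a 2-state fragment.
  db : 4 states
  d | c | db : 10 states
  (d | c | db)d : 12 states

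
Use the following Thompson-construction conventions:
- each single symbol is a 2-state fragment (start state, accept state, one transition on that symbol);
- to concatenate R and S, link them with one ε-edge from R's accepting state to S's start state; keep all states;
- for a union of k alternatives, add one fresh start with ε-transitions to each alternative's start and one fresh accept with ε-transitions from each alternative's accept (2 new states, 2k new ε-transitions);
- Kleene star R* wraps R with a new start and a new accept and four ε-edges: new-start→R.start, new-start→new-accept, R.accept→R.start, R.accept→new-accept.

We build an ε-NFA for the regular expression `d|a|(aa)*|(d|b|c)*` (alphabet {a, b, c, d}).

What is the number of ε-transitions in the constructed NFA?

Building bottom-up:
Each of the 7 symbol leaves contributes 0 ε-transitions.
  aa : 1 ε-transition
  (aa)* : 5 ε-transitions
  d|b|c : 6 ε-transitions
  (d|b|c)* : 10 ε-transitions
  d|a|(aa)*|(d|b|c)* : 23 ε-transitions

23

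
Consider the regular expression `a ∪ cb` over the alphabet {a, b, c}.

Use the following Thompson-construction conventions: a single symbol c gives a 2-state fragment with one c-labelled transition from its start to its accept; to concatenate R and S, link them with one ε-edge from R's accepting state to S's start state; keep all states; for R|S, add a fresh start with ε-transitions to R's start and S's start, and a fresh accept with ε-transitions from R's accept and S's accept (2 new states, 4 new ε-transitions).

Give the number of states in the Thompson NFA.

8

By structural recursion:
Each of the 3 symbol leaves contributes a 2-state fragment.
  cb — 4 states
  a ∪ cb — 8 states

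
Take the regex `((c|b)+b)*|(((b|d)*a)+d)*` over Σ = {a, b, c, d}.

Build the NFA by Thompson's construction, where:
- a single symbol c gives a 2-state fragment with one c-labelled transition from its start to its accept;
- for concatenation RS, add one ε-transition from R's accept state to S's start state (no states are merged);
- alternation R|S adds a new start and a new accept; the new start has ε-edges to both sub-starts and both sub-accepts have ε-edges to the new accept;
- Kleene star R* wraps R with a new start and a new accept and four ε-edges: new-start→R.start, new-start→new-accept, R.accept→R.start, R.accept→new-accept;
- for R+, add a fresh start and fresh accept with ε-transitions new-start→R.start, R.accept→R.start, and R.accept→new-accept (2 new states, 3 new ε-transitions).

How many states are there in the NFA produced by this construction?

By structural recursion:
Each of the 7 symbol leaves contributes a 2-state fragment.
  c|b — 6 states
  (c|b)+ — 8 states
  (c|b)+b — 10 states
  ((c|b)+b)* — 12 states
  b|d — 6 states
  (b|d)* — 8 states
  (b|d)*a — 10 states
  ((b|d)*a)+ — 12 states
  ((b|d)*a)+d — 14 states
  (((b|d)*a)+d)* — 16 states
  ((c|b)+b)*|(((b|d)*a)+d)* — 30 states

30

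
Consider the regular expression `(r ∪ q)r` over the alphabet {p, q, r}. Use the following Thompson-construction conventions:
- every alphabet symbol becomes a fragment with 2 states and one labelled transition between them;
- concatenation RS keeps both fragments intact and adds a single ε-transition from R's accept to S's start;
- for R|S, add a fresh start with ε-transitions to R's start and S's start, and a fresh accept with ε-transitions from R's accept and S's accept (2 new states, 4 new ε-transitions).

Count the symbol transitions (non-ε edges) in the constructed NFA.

3

Recursing over subexpressions:
Each of the 3 symbol leaves contributes exactly 1 symbol transition.
  r ∪ q = 2 symbol transitions
  (r ∪ q)r = 3 symbol transitions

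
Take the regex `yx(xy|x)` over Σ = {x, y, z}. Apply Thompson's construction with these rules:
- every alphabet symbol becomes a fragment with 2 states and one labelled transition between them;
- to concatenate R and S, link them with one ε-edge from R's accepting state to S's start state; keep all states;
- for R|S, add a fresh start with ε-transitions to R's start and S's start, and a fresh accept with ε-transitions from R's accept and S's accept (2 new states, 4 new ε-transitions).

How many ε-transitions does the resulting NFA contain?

Recursing over subexpressions:
Each of the 5 symbol leaves contributes 0 ε-transitions.
  xy → 1 ε-transition
  xy|x → 5 ε-transitions
  yx(xy|x) → 7 ε-transitions

7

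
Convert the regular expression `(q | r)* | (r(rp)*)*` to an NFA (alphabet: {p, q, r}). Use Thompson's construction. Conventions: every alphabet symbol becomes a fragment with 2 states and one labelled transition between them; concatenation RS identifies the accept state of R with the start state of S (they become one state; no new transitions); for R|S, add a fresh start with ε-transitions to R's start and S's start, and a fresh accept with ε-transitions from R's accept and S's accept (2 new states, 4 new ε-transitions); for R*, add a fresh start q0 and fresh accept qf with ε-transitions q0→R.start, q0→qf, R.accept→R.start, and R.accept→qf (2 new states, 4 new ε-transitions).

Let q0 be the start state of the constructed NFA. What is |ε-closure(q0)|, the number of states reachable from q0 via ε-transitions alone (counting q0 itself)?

10

Work bottom-up. For each fragment F, track |ε-closure(F.start)| and whether F's accept lies in that closure (i.e. whether F accepts ε). A single-symbol fragment has closure size 1 and does not accept ε.
  q | r → |ε-closure| = 1 + 1 + 1 = 3 (the new accept is not ε-reachable since no branch accepts ε)
  (q | r)* → new start has ε-edges to the inner start and to the new accept, so |ε-closure| = 2 + 3 = 5
  rp → same as the first factor's closure: |ε-closure| = 1
  (rp)* → the star's fresh start ε-reaches both the body's start and the fresh accept: |ε-closure| = 2 + 1 = 3
  r(rp)* → same as the first factor's closure: |ε-closure| = 1
  (r(rp)*)* → new start has ε-edges to the inner start and to the new accept, so |ε-closure| = 2 + 1 = 3
  (q | r)* | (r(rp)*)* → |ε-closure| = 1 (new start) + (5 + 3) + 1 (new accept, since some branch ε-reaches its own accept) = 10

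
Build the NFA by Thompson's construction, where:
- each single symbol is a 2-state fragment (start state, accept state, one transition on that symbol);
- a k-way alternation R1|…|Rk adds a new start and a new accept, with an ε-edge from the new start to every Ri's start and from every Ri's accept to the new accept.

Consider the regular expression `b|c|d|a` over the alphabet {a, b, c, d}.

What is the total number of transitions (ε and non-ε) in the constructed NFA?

Recursing over subexpressions:
Each of the 4 symbol leaves contributes 1 transition (1 symbol, 0 ε).
  b|c|d|a : 12 transitions (4 symbol, 8 ε)

12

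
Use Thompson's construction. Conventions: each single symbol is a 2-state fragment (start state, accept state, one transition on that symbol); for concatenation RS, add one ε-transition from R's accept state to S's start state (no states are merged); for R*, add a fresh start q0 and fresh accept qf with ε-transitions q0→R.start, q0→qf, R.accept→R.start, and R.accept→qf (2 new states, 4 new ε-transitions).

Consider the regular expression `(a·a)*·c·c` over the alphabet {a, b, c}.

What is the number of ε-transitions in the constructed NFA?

By structural recursion:
Each of the 4 symbol leaves contributes 0 ε-transitions.
  a·a → 1 ε-transition
  (a·a)* → 5 ε-transitions
  (a·a)*·c·c → 7 ε-transitions

7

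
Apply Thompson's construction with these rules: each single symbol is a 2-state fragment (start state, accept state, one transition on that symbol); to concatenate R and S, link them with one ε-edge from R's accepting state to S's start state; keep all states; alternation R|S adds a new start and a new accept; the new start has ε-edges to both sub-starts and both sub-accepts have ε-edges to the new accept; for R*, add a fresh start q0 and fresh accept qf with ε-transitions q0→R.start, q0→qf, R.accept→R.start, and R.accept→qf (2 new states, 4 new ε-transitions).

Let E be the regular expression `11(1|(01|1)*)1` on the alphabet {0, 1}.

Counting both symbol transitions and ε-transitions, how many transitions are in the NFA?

23

Building bottom-up:
Each of the 7 symbol leaves contributes 1 transition (1 symbol, 0 ε).
  01 : 3 transitions (2 symbol, 1 ε)
  01|1 : 8 transitions (3 symbol, 5 ε)
  (01|1)* : 12 transitions (3 symbol, 9 ε)
  1|(01|1)* : 17 transitions (4 symbol, 13 ε)
  11(1|(01|1)*)1 : 23 transitions (7 symbol, 16 ε)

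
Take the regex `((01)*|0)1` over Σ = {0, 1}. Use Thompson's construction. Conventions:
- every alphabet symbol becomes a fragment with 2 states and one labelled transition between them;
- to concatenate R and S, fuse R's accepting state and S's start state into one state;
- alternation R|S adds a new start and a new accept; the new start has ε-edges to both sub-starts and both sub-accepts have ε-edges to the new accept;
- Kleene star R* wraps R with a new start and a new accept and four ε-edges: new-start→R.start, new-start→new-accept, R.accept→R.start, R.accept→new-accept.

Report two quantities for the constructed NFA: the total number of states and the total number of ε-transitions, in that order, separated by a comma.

10, 8

Per subexpression:
Each of the 4 symbol leaves contributes 2 states and 0 ε-transitions.
  01 = 3 states, 0 ε-transitions
  (01)* = 5 states, 4 ε-transitions
  (01)*|0 = 9 states, 8 ε-transitions
  ((01)*|0)1 = 10 states, 8 ε-transitions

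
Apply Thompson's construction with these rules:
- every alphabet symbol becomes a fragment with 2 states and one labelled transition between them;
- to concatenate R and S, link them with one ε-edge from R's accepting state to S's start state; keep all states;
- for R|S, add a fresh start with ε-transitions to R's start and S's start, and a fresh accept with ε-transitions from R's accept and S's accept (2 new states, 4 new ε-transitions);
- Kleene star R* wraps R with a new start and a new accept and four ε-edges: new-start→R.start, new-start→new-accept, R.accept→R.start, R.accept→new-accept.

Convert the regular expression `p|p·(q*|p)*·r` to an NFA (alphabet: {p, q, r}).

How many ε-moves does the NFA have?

18

Recursing over subexpressions:
Each of the 5 symbol leaves contributes 0 ε-transitions.
  q* → 4 ε-transitions
  q*|p → 8 ε-transitions
  (q*|p)* → 12 ε-transitions
  p·(q*|p)*·r → 14 ε-transitions
  p|p·(q*|p)*·r → 18 ε-transitions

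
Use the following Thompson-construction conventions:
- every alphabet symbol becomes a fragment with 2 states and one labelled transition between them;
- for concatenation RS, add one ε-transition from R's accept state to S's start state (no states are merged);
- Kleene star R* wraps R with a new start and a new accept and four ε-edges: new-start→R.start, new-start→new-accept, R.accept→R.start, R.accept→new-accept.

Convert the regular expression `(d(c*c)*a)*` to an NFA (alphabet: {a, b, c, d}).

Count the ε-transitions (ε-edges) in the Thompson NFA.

Per subexpression:
Each of the 4 symbol leaves contributes 0 ε-transitions.
  c* — 4 ε-transitions
  c*c — 5 ε-transitions
  (c*c)* — 9 ε-transitions
  d(c*c)*a — 11 ε-transitions
  (d(c*c)*a)* — 15 ε-transitions

15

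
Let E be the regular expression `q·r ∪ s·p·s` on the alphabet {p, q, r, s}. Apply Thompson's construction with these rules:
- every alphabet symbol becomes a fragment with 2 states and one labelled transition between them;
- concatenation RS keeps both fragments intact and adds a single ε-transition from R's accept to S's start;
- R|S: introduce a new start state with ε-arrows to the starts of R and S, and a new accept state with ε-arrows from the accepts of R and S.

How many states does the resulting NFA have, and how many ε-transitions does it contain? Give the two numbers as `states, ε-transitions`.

Bottom-up over the parse tree:
Each of the 5 symbol leaves contributes 2 states and 0 ε-transitions.
  q·r = 4 states, 1 ε-transition
  s·p·s = 6 states, 2 ε-transitions
  q·r ∪ s·p·s = 12 states, 7 ε-transitions

12, 7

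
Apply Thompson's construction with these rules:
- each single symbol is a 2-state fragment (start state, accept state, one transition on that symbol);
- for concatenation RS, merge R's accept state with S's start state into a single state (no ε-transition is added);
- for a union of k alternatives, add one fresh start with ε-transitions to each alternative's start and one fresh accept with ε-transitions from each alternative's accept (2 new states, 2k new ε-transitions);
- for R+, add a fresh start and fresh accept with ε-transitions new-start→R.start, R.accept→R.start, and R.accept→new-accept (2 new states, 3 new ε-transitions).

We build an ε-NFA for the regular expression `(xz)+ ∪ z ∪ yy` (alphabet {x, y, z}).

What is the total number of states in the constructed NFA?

Building bottom-up:
Each of the 5 symbol leaves contributes a 2-state fragment.
  xz → 3 states
  (xz)+ → 5 states
  yy → 3 states
  (xz)+ ∪ z ∪ yy → 12 states

12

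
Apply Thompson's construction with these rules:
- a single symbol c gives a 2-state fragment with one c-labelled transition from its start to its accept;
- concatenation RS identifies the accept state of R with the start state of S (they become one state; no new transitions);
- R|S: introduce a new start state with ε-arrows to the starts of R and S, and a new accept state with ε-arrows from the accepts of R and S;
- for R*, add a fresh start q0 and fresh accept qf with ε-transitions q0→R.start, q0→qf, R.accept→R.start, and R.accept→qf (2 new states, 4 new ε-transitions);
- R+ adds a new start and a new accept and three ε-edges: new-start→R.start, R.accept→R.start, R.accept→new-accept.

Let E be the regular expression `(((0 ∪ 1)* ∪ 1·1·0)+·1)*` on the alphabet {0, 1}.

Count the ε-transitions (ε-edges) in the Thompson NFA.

19

Bottom-up over the parse tree:
Each of the 6 symbol leaves contributes 0 ε-transitions.
  0 ∪ 1 : 4 ε-transitions
  (0 ∪ 1)* : 8 ε-transitions
  1·1·0 : 0 ε-transitions
  (0 ∪ 1)* ∪ 1·1·0 : 12 ε-transitions
  ((0 ∪ 1)* ∪ 1·1·0)+ : 15 ε-transitions
  ((0 ∪ 1)* ∪ 1·1·0)+·1 : 15 ε-transitions
  (((0 ∪ 1)* ∪ 1·1·0)+·1)* : 19 ε-transitions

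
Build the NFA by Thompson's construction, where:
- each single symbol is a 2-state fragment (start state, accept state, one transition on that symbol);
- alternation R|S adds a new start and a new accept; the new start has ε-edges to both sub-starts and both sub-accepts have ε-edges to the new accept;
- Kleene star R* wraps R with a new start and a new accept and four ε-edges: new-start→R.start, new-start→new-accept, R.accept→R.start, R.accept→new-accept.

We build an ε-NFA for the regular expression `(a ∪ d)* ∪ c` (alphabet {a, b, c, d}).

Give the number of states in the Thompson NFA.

Recursing over subexpressions:
Each of the 3 symbol leaves contributes a 2-state fragment.
  a ∪ d — 6 states
  (a ∪ d)* — 8 states
  (a ∪ d)* ∪ c — 12 states

12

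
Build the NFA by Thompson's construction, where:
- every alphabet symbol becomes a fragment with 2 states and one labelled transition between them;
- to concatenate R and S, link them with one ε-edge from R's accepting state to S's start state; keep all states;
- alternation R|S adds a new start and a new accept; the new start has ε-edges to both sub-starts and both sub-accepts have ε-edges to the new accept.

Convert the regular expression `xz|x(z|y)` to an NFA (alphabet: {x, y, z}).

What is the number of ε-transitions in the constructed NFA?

Per subexpression:
Each of the 5 symbol leaves contributes 0 ε-transitions.
  xz = 1 ε-transition
  z|y = 4 ε-transitions
  x(z|y) = 5 ε-transitions
  xz|x(z|y) = 10 ε-transitions

10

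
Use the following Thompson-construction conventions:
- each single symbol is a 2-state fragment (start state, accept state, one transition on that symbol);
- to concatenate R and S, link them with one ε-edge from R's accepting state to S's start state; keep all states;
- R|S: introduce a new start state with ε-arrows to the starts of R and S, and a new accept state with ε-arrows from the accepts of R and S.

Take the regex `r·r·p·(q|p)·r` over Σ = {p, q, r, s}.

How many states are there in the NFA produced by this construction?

14

Recursing over subexpressions:
Each of the 6 symbol leaves contributes a 2-state fragment.
  q|p = 6 states
  r·r·p·(q|p)·r = 14 states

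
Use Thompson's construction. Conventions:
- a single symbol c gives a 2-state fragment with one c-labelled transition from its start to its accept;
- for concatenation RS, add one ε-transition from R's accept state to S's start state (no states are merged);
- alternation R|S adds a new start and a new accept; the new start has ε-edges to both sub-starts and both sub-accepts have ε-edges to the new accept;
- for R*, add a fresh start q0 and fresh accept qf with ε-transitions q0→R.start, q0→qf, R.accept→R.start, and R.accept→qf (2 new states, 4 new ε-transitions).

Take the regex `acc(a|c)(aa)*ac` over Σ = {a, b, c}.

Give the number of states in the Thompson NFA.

Per subexpression:
Each of the 9 symbol leaves contributes a 2-state fragment.
  a|c → 6 states
  aa → 4 states
  (aa)* → 6 states
  acc(a|c)(aa)*ac → 22 states

22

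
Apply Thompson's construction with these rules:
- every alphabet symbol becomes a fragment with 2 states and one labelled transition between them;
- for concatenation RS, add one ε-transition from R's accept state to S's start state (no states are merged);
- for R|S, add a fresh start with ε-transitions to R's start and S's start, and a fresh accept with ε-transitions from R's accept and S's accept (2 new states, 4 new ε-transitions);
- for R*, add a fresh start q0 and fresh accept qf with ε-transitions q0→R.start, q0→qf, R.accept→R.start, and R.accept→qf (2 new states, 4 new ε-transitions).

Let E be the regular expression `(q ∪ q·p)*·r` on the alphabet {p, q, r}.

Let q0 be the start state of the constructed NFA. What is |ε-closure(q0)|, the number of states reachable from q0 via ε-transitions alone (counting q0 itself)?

6

Compute the ε-closure size of each fragment's start state recursively; a symbol fragment's start has no outgoing ε-edge, so its closure is just itself (size 1).
  q·p : |ε-closure| equals the left operand's closure size = 1 (its accept is not ε-reachable, so the closure stops there)
  q ∪ q·p : |ε-closure| = 1 + 1 + 1 = 3 (the new accept is not ε-reachable since no branch accepts ε)
  (q ∪ q·p)* : the star's fresh start ε-reaches both the body's start and the fresh accept: |ε-closure| = 2 + 3 = 5
  (q ∪ q·p)*·r : the left operand accepts ε, so the closure extends into the next operand (via the concat ε-link); |ε-closure| = 5 + 1 = 6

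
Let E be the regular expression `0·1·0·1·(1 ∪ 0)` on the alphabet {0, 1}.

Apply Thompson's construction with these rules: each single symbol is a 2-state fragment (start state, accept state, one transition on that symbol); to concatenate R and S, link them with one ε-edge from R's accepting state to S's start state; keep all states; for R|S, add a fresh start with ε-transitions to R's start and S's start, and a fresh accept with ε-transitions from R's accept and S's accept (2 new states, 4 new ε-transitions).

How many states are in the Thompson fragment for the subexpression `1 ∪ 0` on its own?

6

Fragment for `1 ∪ 0`:
Each of the 2 symbol leaves contributes a 2-state fragment.
  1 ∪ 0 → 6 states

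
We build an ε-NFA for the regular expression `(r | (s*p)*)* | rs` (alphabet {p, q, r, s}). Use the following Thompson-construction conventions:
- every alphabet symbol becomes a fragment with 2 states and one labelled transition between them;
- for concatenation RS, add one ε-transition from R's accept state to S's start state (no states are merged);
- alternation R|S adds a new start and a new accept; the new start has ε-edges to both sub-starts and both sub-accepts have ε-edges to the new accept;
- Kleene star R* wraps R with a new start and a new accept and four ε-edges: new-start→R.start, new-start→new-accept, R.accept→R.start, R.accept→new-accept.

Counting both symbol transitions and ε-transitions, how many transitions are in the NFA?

Bottom-up over the parse tree:
Each of the 5 symbol leaves contributes 1 transition (1 symbol, 0 ε).
  s* → 5 transitions (1 symbol, 4 ε)
  s*p → 7 transitions (2 symbol, 5 ε)
  (s*p)* → 11 transitions (2 symbol, 9 ε)
  r | (s*p)* → 16 transitions (3 symbol, 13 ε)
  (r | (s*p)*)* → 20 transitions (3 symbol, 17 ε)
  rs → 3 transitions (2 symbol, 1 ε)
  (r | (s*p)*)* | rs → 27 transitions (5 symbol, 22 ε)

27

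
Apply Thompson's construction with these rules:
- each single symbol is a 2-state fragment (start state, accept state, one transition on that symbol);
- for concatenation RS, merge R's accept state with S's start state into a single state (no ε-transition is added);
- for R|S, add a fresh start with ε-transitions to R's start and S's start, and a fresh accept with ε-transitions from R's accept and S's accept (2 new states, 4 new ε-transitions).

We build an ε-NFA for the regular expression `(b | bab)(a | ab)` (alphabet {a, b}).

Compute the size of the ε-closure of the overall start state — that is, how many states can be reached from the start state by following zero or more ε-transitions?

3

Work bottom-up. For each fragment F, track |ε-closure(F.start)| and whether F's accept lies in that closure (i.e. whether F accepts ε). A single-symbol fragment has closure size 1 and does not accept ε.
  bab : C equals the left operand's closure size = 1 (its accept is not ε-reachable, so the closure stops there)
  b | bab : C = 1 + 1 + 1 = 3 (the new accept is not ε-reachable since no branch accepts ε)
  ab : same as the first factor's closure: C = 1
  a | ab : C = 1 + 1 + 1 = 3 (the new accept is not ε-reachable since no branch accepts ε)
  (b | bab)(a | ab) : C equals the left operand's closure size = 3 (its accept is not ε-reachable, so the closure stops there)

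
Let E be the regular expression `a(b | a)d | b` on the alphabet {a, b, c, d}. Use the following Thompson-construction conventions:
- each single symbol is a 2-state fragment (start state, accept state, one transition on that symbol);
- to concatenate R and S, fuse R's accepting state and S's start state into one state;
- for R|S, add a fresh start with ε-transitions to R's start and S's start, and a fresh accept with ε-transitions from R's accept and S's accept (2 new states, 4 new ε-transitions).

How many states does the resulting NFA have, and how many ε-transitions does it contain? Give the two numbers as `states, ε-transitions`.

Bottom-up over the parse tree:
Each of the 5 symbol leaves contributes 2 states and 0 ε-transitions.
  b | a — 6 states, 4 ε-transitions
  a(b | a)d — 8 states, 4 ε-transitions
  a(b | a)d | b — 12 states, 8 ε-transitions

12, 8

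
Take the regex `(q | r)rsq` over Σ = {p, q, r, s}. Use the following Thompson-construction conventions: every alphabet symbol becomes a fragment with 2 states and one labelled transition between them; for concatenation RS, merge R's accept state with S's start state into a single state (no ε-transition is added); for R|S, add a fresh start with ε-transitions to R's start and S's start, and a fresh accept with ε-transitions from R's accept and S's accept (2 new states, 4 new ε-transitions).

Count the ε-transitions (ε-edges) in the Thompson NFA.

4

Bottom-up over the parse tree:
Each of the 5 symbol leaves contributes 0 ε-transitions.
  q | r = 4 ε-transitions
  (q | r)rsq = 4 ε-transitions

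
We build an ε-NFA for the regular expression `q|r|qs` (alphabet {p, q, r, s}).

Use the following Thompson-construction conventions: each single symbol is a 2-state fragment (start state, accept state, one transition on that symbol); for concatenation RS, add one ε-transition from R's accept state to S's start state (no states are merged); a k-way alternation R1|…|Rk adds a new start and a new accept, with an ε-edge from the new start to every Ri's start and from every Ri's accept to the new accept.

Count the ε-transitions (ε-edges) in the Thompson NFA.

7

Bottom-up over the parse tree:
Each of the 4 symbol leaves contributes 0 ε-transitions.
  qs — 1 ε-transition
  q|r|qs — 7 ε-transitions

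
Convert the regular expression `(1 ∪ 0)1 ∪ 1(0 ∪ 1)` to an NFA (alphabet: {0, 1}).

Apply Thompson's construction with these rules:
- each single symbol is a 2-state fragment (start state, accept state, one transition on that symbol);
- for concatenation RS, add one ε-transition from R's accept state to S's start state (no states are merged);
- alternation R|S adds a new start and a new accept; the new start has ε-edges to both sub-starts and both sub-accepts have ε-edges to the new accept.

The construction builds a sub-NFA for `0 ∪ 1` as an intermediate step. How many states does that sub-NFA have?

6

Fragment for `0 ∪ 1`:
Each of the 2 symbol leaves contributes a 2-state fragment.
  0 ∪ 1 — 6 states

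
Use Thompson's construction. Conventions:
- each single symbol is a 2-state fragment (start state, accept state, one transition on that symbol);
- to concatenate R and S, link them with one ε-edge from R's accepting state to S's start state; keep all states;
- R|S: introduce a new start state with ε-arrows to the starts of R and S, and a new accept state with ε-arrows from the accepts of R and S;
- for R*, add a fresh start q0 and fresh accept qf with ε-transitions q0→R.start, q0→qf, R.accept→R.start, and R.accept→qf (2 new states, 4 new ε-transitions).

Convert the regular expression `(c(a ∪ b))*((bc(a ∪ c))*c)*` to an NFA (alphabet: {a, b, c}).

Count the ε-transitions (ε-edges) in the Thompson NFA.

25

By structural recursion:
Each of the 8 symbol leaves contributes 0 ε-transitions.
  a ∪ b : 4 ε-transitions
  c(a ∪ b) : 5 ε-transitions
  (c(a ∪ b))* : 9 ε-transitions
  a ∪ c : 4 ε-transitions
  bc(a ∪ c) : 6 ε-transitions
  (bc(a ∪ c))* : 10 ε-transitions
  (bc(a ∪ c))*c : 11 ε-transitions
  ((bc(a ∪ c))*c)* : 15 ε-transitions
  (c(a ∪ b))*((bc(a ∪ c))*c)* : 25 ε-transitions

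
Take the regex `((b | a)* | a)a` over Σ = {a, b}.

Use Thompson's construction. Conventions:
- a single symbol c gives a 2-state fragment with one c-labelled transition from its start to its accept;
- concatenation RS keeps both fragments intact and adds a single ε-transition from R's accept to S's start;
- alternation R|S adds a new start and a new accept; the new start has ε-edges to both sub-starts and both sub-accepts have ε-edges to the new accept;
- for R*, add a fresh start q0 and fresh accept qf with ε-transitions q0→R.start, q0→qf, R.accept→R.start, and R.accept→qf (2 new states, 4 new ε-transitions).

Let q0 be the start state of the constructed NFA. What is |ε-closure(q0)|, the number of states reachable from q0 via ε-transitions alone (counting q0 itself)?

9

Let C(F) = |ε-closure(F.start)| within fragment F, and note whether F accepts ε. Symbol fragments have C = 1 and do not accept ε. Then:
  b | a : new start ε-reaches every alternative's start; none of them accept ε, so the new accept is not reached: |closure| = 1 + 1 + 1 = 3
  (b | a)* : the star's fresh start ε-reaches both the body's start and the fresh accept: |closure| = 2 + 3 = 5
  (b | a)* | a : new start ε-reaches every alternative's start; at least one alternative accepts ε, so the union's new accept is reached too: |closure| = 1 + 5 + 1 + 1 = 8
  ((b | a)* | a)a : |closure| = 8 + 1 = 9 (closure spills across the concat boundary because the left factor accepts ε)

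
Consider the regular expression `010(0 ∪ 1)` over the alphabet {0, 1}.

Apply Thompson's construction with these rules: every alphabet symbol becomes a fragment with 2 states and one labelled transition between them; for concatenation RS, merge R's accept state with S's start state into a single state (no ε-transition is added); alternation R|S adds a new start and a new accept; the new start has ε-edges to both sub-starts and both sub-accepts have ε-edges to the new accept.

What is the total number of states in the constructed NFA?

9

Per subexpression:
Each of the 5 symbol leaves contributes a 2-state fragment.
  0 ∪ 1 = 6 states
  010(0 ∪ 1) = 9 states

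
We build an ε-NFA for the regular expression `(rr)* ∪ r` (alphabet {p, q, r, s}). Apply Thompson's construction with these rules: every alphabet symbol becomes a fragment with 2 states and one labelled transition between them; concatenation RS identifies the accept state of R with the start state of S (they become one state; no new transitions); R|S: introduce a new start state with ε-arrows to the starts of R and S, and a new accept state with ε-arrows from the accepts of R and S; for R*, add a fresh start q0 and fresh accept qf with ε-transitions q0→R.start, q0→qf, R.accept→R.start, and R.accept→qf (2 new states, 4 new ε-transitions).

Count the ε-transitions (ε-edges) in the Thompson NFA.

8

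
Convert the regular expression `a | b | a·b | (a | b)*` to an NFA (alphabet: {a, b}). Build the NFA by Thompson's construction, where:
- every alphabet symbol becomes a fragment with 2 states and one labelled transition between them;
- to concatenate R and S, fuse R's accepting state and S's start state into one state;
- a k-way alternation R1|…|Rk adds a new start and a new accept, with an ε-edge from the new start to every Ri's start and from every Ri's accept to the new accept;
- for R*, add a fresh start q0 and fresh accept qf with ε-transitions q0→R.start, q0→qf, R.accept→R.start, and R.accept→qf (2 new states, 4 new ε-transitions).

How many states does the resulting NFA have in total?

Building bottom-up:
Each of the 6 symbol leaves contributes a 2-state fragment.
  a·b — 3 states
  a | b — 6 states
  (a | b)* — 8 states
  a | b | a·b | (a | b)* — 17 states

17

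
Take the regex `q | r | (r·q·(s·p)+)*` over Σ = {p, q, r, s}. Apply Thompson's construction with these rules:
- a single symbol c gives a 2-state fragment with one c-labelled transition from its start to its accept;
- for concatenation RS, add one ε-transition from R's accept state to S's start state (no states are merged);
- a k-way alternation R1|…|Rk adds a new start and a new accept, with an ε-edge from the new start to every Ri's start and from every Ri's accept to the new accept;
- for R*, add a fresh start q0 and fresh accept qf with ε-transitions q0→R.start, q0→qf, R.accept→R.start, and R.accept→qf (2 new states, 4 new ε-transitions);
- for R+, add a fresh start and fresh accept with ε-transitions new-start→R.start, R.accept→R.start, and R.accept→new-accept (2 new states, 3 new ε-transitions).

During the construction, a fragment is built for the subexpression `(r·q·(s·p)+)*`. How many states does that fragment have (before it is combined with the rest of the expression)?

12

Fragment for `(r·q·(s·p)+)*`:
Each of the 4 symbol leaves contributes a 2-state fragment.
  s·p = 4 states
  (s·p)+ = 6 states
  r·q·(s·p)+ = 10 states
  (r·q·(s·p)+)* = 12 states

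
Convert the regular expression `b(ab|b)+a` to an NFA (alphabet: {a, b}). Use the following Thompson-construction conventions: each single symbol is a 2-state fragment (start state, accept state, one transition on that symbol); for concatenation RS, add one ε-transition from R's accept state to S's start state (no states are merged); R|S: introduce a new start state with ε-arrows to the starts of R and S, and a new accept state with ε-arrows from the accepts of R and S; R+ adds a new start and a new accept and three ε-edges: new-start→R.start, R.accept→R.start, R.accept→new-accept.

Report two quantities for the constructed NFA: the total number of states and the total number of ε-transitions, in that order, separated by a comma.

Bottom-up over the parse tree:
Each of the 5 symbol leaves contributes 2 states and 0 ε-transitions.
  ab — 4 states, 1 ε-transition
  ab|b — 8 states, 5 ε-transitions
  (ab|b)+ — 10 states, 8 ε-transitions
  b(ab|b)+a — 14 states, 10 ε-transitions

14, 10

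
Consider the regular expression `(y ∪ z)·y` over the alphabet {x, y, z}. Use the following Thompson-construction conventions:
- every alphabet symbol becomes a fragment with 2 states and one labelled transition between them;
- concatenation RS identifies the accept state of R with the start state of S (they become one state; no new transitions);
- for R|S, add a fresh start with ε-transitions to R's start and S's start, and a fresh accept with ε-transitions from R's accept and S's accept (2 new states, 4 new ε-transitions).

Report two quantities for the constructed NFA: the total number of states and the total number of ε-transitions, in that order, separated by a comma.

7, 4

By structural recursion:
Each of the 3 symbol leaves contributes 2 states and 0 ε-transitions.
  y ∪ z = 6 states, 4 ε-transitions
  (y ∪ z)·y = 7 states, 4 ε-transitions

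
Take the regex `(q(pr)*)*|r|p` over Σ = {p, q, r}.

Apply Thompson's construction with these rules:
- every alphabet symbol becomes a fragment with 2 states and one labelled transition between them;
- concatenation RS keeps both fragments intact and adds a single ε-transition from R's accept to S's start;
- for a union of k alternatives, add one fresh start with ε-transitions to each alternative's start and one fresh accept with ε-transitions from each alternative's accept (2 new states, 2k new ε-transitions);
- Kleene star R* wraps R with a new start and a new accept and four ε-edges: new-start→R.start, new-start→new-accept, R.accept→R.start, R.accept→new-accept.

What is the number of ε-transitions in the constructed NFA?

By structural recursion:
Each of the 5 symbol leaves contributes 0 ε-transitions.
  pr = 1 ε-transition
  (pr)* = 5 ε-transitions
  q(pr)* = 6 ε-transitions
  (q(pr)*)* = 10 ε-transitions
  (q(pr)*)*|r|p = 16 ε-transitions

16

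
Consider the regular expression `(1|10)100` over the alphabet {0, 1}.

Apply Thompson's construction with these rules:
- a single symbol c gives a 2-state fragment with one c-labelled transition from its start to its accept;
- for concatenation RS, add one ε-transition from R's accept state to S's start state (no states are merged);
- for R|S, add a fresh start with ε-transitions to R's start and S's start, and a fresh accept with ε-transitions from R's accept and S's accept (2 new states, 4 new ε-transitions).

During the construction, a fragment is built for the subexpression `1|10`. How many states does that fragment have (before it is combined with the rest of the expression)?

8

Fragment for `1|10`:
Each of the 3 symbol leaves contributes a 2-state fragment.
  10 : 4 states
  1|10 : 8 states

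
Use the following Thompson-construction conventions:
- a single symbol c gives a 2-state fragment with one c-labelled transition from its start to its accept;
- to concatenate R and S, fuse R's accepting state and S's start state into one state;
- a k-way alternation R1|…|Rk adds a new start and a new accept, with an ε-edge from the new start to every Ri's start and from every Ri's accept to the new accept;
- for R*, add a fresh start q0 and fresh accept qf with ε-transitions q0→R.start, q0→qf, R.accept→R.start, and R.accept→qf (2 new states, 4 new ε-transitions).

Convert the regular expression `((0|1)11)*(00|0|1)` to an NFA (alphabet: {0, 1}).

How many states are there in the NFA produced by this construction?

18

Recursing over subexpressions:
Each of the 8 symbol leaves contributes a 2-state fragment.
  0|1 → 6 states
  (0|1)11 → 8 states
  ((0|1)11)* → 10 states
  00 → 3 states
  00|0|1 → 9 states
  ((0|1)11)*(00|0|1) → 18 states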